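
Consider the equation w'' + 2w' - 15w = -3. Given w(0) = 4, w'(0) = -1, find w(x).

Characteristic equation r² + 2r - 15 = 0 factors as (r - 3)(r + 5) = 0, so r = 3, -5.
Hence w_h = C1*exp(3*x) + C2*exp(-5*x).
For the particular solution try w_p = A0. Substituting and matching coefficients of each power of x gives A0 = 1/5, so w_p = 1/5.
General solution: w = 1/5 + C1*exp(3*x) + C2*exp(-5*x).
Apply the initial conditions: w(0) = 1/5 + C1 + C2 = 4 and w'(0) = -5*C2 + 3*C1 = -1. Solving gives C1 = 9/4, C2 = 31/20.

w = 1/5 + 9*exp(3*x)/4 + 31*exp(-5*x)/20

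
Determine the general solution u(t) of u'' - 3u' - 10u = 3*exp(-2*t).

Characteristic equation r² - 3r - 10 = 0 factors as (r + 2)(r - 5) = 0, so r = -2, 5.
Hence u_h = C1*exp(-2*t) + C2*exp(5*t).
Since exp(-2*t) solves the homogeneous equation (r = -2 is a root of multiplicity 1), multiply the trial by t. Try u_p = A*t*exp(-2*t). Substituting into the equation and dividing by exp(-2*t) gives A = -3/7, so u_p = -3*t*exp(-2*t)/7.

u = C1*exp(-2*t) + C2*exp(5*t) - 3*t*exp(-2*t)/7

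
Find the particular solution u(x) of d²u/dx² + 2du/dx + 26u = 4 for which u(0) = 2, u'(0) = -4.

Characteristic equation r² + 2r + 26 = 0 has discriminant (2)² - 4·(26) = -100 < 0, so r = -1 ± 5i.
Hence u_h = C1*cos(5*x)*exp(-x) + C2*exp(-x)*sin(5*x).
For the particular solution try u_p = A0. Substituting and matching coefficients of each power of x gives A0 = 2/13, so u_p = 2/13.
General solution: u = 2/13 + C1*cos(5*x)*exp(-x) + C2*exp(-x)*sin(5*x).
Apply the initial conditions: u(0) = 2/13 + C1 = 2 and u'(0) = -C1 + 5*C2 = -4. Solving gives C1 = 24/13, C2 = -28/65.

u = 2/13 - 28*exp(-x)*sin(5*x)/65 + 24*cos(5*x)*exp(-x)/13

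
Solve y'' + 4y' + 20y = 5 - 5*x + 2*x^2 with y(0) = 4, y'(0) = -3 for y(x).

Characteristic equation r² + 4r + 20 = 0 has discriminant (4)² - 4·(20) = -64 < 0, so r = -2 ± 4i.
Hence y_h = C1*cos(4*x)*exp(-2*x) + C2*exp(-2*x)*sin(4*x).
For the particular solution try y_p = A0 + A1*x + A2*x^2. Substituting and matching coefficients of each power of x gives A0 = 149/500, A1 = -29/100, A2 = 1/10, so y_p = 149/500 - 29*x/100 + x^2/10.
General solution: y = 149/500 - 29*x/100 + x^2/10 + C1*cos(4*x)*exp(-2*x) + C2*exp(-2*x)*sin(4*x).
Apply the initial conditions: y(0) = 149/500 + C1 = 4 and y'(0) = -29/100 - 2*C1 + 4*C2 = -3. Solving gives C1 = 1851/500, C2 = 2347/2000.

y = 149/500 - 29*x/100 + x**2/10 + 1851*cos(4*x)*exp(-2*x)/500 + 2347*exp(-2*x)*sin(4*x)/2000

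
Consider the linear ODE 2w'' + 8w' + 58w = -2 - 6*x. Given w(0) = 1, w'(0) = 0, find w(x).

Divide through by 2: w'' + 4w' + 29w = -1 - 3*x.
Characteristic equation r² + 4r + 29 = 0 has discriminant (4)² - 4·(29) = -100 < 0, so r = -2 ± 5i.
Hence w_h = C1*cos(5*x)*exp(-2*x) + C2*exp(-2*x)*sin(5*x).
For the particular solution try w_p = A0 + A1*x. Substituting and matching coefficients of each power of x gives A0 = -17/841, A1 = -3/29, so w_p = -17/841 - 3*x/29.
General solution: w = -17/841 - 3*x/29 + C1*cos(5*x)*exp(-2*x) + C2*exp(-2*x)*sin(5*x).
Apply the initial conditions: w(0) = -17/841 + C1 = 1 and w'(0) = -3/29 - 2*C1 + 5*C2 = 0. Solving gives C1 = 858/841, C2 = 1803/4205.

w = -17/841 - 3*x/29 + 858*cos(5*x)*exp(-2*x)/841 + 1803*exp(-2*x)*sin(5*x)/4205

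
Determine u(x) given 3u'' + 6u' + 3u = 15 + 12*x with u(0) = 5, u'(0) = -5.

Divide through by 3: u'' + 2u' + u = 5 + 4*x.
Characteristic equation r² + 2r + 1 = 0 has discriminant (2)² - 4·(1) = 0, so r = -1 is a repeated root.
Hence u_h = (C1 + C2*x)*exp(-x).
For the particular solution try u_p = A0 + A1*x. Substituting and matching coefficients of each power of x gives A0 = -3, A1 = 4, so u_p = -3 + 4*x.
General solution: u = -3 + 4*x + C1*exp(-x) + C2*x*exp(-x).
Apply the initial conditions: u(0) = -3 + C1 = 5 and u'(0) = 4 + C2 - C1 = -5. Solving gives C1 = 8, C2 = -1.

u = -3 + 4*x + 8*exp(-x) - x*exp(-x)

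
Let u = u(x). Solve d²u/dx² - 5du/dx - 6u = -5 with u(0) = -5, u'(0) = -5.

Characteristic equation r² - 5r - 6 = 0 factors as (r + 1)(r - 6) = 0, so r = -1, 6.
Hence u_h = C1*exp(-x) + C2*exp(6*x).
For the particular solution try u_p = A0. Substituting and matching coefficients of each power of x gives A0 = 5/6, so u_p = 5/6.
General solution: u = 5/6 + C1*exp(-x) + C2*exp(6*x).
Apply the initial conditions: u(0) = 5/6 + C1 + C2 = -5 and u'(0) = -C1 + 6*C2 = -5. Solving gives C1 = -30/7, C2 = -65/42.

u = 5/6 - 65*exp(6*x)/42 - 30*exp(-x)/7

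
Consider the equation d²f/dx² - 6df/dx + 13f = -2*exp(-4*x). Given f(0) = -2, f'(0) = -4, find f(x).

f = -2*exp(-4*x)/53 - 104*cos(2*x)*exp(3*x)/53 + 46*exp(3*x)*sin(2*x)/53

Characteristic equation r² - 6r + 13 = 0 has discriminant (-6)² - 4·(13) = -16 < 0, so r = 3 ± 2i.
Hence f_h = C1*cos(2*x)*exp(3*x) + C2*exp(3*x)*sin(2*x).
Try f_p = A*exp(-4*x). Substituting into the equation and dividing by exp(-4*x) gives A = -2/53, so f_p = -2*exp(-4*x)/53.
General solution: f = -2*exp(-4*x)/53 + C1*cos(2*x)*exp(3*x) + C2*exp(3*x)*sin(2*x).
Apply the initial conditions: f(0) = -2/53 + C1 = -2 and f'(0) = 8/53 + 2*C2 + 3*C1 = -4. Solving gives C1 = -104/53, C2 = 46/53.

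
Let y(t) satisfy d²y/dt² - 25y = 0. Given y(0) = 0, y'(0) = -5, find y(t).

y = exp(-5*t)/2 - exp(5*t)/2

Characteristic equation r² - 25 = 0 factors as (r + 5)(r - 5) = 0, so r = -5, 5.
Hence y_h = C1*exp(-5*t) + C2*exp(5*t).
Apply the initial conditions: y(0) = C1 + C2 = 0 and y'(0) = -5*C1 + 5*C2 = -5. Solving gives C1 = 1/2, C2 = -1/2.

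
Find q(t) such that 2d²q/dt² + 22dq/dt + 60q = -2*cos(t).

q = -29*cos(t)/962 - 11*sin(t)/962 + C1*exp(-5*t) + C2*exp(-6*t)

Divide through by 2: q'' + 11q' + 30q = -cos(t).
Characteristic equation r² + 11r + 30 = 0 factors as (r + 5)(r + 6) = 0, so r = -5, -6.
Hence q_h = C1*exp(-5*t) + C2*exp(-6*t).
Try q_p = A*cos(t) + B*sin(t). Substituting and equating the coefficients of cos(t) and sin(t) gives A = -29/962, B = -11/962, so q_p = -29*cos(t)/962 - 11*sin(t)/962.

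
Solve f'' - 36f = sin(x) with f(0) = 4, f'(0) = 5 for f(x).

Characteristic equation r² - 36 = 0 factors as (r - 6)(r + 6) = 0, so r = 6, -6.
Hence f_h = C1*exp(6*x) + C2*exp(-6*x).
Try f_p = A*cos(x) + B*sin(x). Substituting and equating the coefficients of cos(x) and sin(x) gives A = 0, B = -1/37, so f_p = -sin(x)/37.
General solution: f = -sin(x)/37 + C1*exp(6*x) + C2*exp(-6*x).
Apply the initial conditions: f(0) = C1 + C2 = 4 and f'(0) = -1/37 - 6*C2 + 6*C1 = 5. Solving gives C1 = 179/74, C2 = 117/74.

f = -sin(x)/37 + 117*exp(-6*x)/74 + 179*exp(6*x)/74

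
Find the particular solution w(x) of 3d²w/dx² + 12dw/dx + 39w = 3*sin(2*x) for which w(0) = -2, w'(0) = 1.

Divide through by 3: w'' + 4w' + 13w = sin(2*x).
Characteristic equation r² + 4r + 13 = 0 has discriminant (4)² - 4·(13) = -36 < 0, so r = -2 ± 3i.
Hence w_h = C1*cos(3*x)*exp(-2*x) + C2*exp(-2*x)*sin(3*x).
Try w_p = A*cos(2*x) + B*sin(2*x). Substituting and equating the coefficients of cos(2x) and sin(2x) gives A = -8/145, B = 9/145, so w_p = -8*cos(2*x)/145 + 9*sin(2*x)/145.
General solution: w = -8*cos(2*x)/145 + 9*sin(2*x)/145 + C1*cos(3*x)*exp(-2*x) + C2*exp(-2*x)*sin(3*x).
Apply the initial conditions: w(0) = -8/145 + C1 = -2 and w'(0) = 18/145 - 2*C1 + 3*C2 = 1. Solving gives C1 = -282/145, C2 = -437/435.

w = -8*cos(2*x)/145 + 9*sin(2*x)/145 - 437*exp(-2*x)*sin(3*x)/435 - 282*cos(3*x)*exp(-2*x)/145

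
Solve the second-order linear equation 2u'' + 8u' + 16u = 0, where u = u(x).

u = C1*cos(2*x)*exp(-2*x) + C2*exp(-2*x)*sin(2*x)

Divide through by 2: u'' + 4u' + 8u = 0.
Characteristic equation r² + 4r + 8 = 0 has discriminant (4)² - 4·(8) = -16 < 0, so r = -2 ± 2i.
Hence u_h = C1*cos(2*x)*exp(-2*x) + C2*exp(-2*x)*sin(2*x).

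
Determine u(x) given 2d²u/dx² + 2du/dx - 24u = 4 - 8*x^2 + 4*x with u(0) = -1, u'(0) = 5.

Divide through by 2: u'' + u' - 12u = 2 - 4*x^2 + 2*x.
Characteristic equation r² + r - 12 = 0 factors as (r - 3)(r + 4) = 0, so r = 3, -4.
Hence u_h = C1*exp(3*x) + C2*exp(-4*x).
For the particular solution try u_p = A0 + A1*x + A2*x^2. Substituting and matching coefficients of each power of x gives A0 = -13/108, A1 = -1/9, A2 = 1/3, so u_p = -13/108 - x/9 + x^2/3.
General solution: u = -13/108 - x/9 + x^2/3 + C1*exp(3*x) + C2*exp(-4*x).
Apply the initial conditions: u(0) = -13/108 + C1 + C2 = -1 and u'(0) = -1/9 - 4*C2 + 3*C1 = 5. Solving gives C1 = 43/189, C2 = -31/28.

u = -13/108 - 31*exp(-4*x)/28 - x/9 + x**2/3 + 43*exp(3*x)/189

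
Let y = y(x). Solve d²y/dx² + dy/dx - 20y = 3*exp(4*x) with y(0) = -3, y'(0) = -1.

y = -49*exp(4*x)/27 - 32*exp(-5*x)/27 + x*exp(4*x)/3

Characteristic equation r² + r - 20 = 0 factors as (r + 5)(r - 4) = 0, so r = -5, 4.
Hence y_h = C1*exp(-5*x) + C2*exp(4*x).
Since exp(4*x) solves the homogeneous equation (r = 4 is a root of multiplicity 1), multiply the trial by x. Try y_p = A*x*exp(4*x). Substituting into the equation and dividing by exp(4*x) gives A = 1/3, so y_p = x*exp(4*x)/3.
General solution: y = C1*exp(-5*x) + C2*exp(4*x) + x*exp(4*x)/3.
Apply the initial conditions: y(0) = C1 + C2 = -3 and y'(0) = 1/3 - 5*C1 + 4*C2 = -1. Solving gives C1 = -32/27, C2 = -49/27.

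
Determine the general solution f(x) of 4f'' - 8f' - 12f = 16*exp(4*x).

f = 4*exp(4*x)/5 + C1*exp(3*x) + C2*exp(-x)

Divide through by 4: f'' - 2f' - 3f = 4*exp(4*x).
Characteristic equation r² - 2r - 3 = 0 factors as (r - 3)(r + 1) = 0, so r = 3, -1.
Hence f_h = C1*exp(3*x) + C2*exp(-x).
Try f_p = A*exp(4*x). Substituting into the equation and dividing by exp(4*x) gives A = 4/5, so f_p = 4*exp(4*x)/5.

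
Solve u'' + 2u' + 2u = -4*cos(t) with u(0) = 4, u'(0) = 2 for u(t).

u = -8*sin(t)/5 - 4*cos(t)/5 + 24*cos(t)*exp(-t)/5 + 42*exp(-t)*sin(t)/5

Characteristic equation r² + 2r + 2 = 0 has discriminant (2)² - 4·(2) = -4 < 0, so r = -1 ± i.
Hence u_h = C1*cos(t)*exp(-t) + C2*exp(-t)*sin(t).
Try u_p = A*cos(t) + B*sin(t). Substituting and equating the coefficients of cos(t) and sin(t) gives A = -4/5, B = -8/5, so u_p = -8*sin(t)/5 - 4*cos(t)/5.
General solution: u = -8*sin(t)/5 - 4*cos(t)/5 + C1*cos(t)*exp(-t) + C2*exp(-t)*sin(t).
Apply the initial conditions: u(0) = -4/5 + C1 = 4 and u'(0) = -8/5 + C2 - C1 = 2. Solving gives C1 = 24/5, C2 = 42/5.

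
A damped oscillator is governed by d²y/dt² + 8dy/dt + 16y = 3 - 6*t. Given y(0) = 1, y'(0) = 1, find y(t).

y = 3/8 - 3*t/8 + 5*exp(-4*t)/8 + 31*t*exp(-4*t)/8

Characteristic equation r² + 8r + 16 = 0 has discriminant (8)² - 4·(16) = 0, so r = -4 is a repeated root.
Hence y_h = (C1 + C2*t)*exp(-4*t).
For the particular solution try y_p = A0 + A1*t. Substituting and matching coefficients of each power of t gives A0 = 3/8, A1 = -3/8, so y_p = 3/8 - 3*t/8.
General solution: y = 3/8 - 3*t/8 + C1*exp(-4*t) + C2*t*exp(-4*t).
Apply the initial conditions: y(0) = 3/8 + C1 = 1 and y'(0) = -3/8 + C2 - 4*C1 = 1. Solving gives C1 = 5/8, C2 = 31/8.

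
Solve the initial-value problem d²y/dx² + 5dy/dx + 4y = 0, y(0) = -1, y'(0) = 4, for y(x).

Characteristic equation r² + 5r + 4 = 0 factors as (r + 4)(r + 1) = 0, so r = -4, -1.
Hence y_h = C1*exp(-4*x) + C2*exp(-x).
Apply the initial conditions: y(0) = C1 + C2 = -1 and y'(0) = -C2 - 4*C1 = 4. Solving gives C1 = -1, C2 = 0.

y = -exp(-4*x)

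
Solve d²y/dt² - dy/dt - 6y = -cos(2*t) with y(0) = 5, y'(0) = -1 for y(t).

Characteristic equation r² - r - 6 = 0 factors as (r + 2)(r - 3) = 0, so r = -2, 3.
Hence y_h = C1*exp(-2*t) + C2*exp(3*t).
Try y_p = A*cos(2*t) + B*sin(2*t). Substituting and equating the coefficients of cos(2t) and sin(2t) gives A = 5/52, B = 1/52, so y_p = sin(2*t)/52 + 5*cos(2*t)/52.
General solution: y = sin(2*t)/52 + 5*cos(2*t)/52 + C1*exp(-2*t) + C2*exp(3*t).
Apply the initial conditions: y(0) = 5/52 + C1 + C2 = 5 and y'(0) = 1/26 - 2*C1 + 3*C2 = -1. Solving gives C1 = 63/20, C2 = 114/65.

y = sin(2*t)/52 + 5*cos(2*t)/52 + 63*exp(-2*t)/20 + 114*exp(3*t)/65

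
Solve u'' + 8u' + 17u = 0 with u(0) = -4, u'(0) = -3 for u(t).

Characteristic equation r² + 8r + 17 = 0 has discriminant (8)² - 4·(17) = -4 < 0, so r = -4 ± i.
Hence u_h = C1*cos(t)*exp(-4*t) + C2*exp(-4*t)*sin(t).
Apply the initial conditions: u(0) = C1 = -4 and u'(0) = C2 - 4*C1 = -3. Solving gives C1 = -4, C2 = -19.

u = -19*exp(-4*t)*sin(t) - 4*cos(t)*exp(-4*t)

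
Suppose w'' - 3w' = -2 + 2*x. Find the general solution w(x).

w = C2 - x**2/3 + 4*x/9 + C1*exp(3*x)

Characteristic equation r² - 3r = 0 factors as (r - 3)r = 0, so r = 3, 0.
Hence w_h = C1*exp(3*x) + C2.
Since 0 is a characteristic root (multiplicity 1), multiply the polynomial trial by x: try w_p = x*(A0 + A1*x). Substituting and matching coefficients of each power of x gives A0 = 4/9, A1 = -1/3, so w_p = -x^2/3 + 4*x/9.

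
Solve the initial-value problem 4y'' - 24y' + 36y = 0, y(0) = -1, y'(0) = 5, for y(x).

Divide through by 4: y'' - 6y' + 9y = 0.
Characteristic equation r² - 6r + 9 = 0 has discriminant (-6)² - 4·(9) = 0, so r = 3 is a repeated root.
Hence y_h = (C1 + C2*x)*exp(3*x).
Apply the initial conditions: y(0) = C1 = -1 and y'(0) = C2 + 3*C1 = 5. Solving gives C1 = -1, C2 = 8.

y = -exp(3*x) + 8*x*exp(3*x)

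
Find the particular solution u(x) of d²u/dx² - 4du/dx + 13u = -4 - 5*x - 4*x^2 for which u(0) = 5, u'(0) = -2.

u = -960/2197 - 97*x/169 - 4*x**2/13 - 27023*exp(2*x)*sin(3*x)/6591 + 11945*cos(3*x)*exp(2*x)/2197

Characteristic equation r² - 4r + 13 = 0 has discriminant (-4)² - 4·(13) = -36 < 0, so r = 2 ± 3i.
Hence u_h = C1*cos(3*x)*exp(2*x) + C2*exp(2*x)*sin(3*x).
For the particular solution try u_p = A0 + A1*x + A2*x^2. Substituting and matching coefficients of each power of x gives A0 = -960/2197, A1 = -97/169, A2 = -4/13, so u_p = -960/2197 - 97*x/169 - 4*x^2/13.
General solution: u = -960/2197 - 97*x/169 - 4*x^2/13 + C1*cos(3*x)*exp(2*x) + C2*exp(2*x)*sin(3*x).
Apply the initial conditions: u(0) = -960/2197 + C1 = 5 and u'(0) = -97/169 + 2*C1 + 3*C2 = -2. Solving gives C1 = 11945/2197, C2 = -27023/6591.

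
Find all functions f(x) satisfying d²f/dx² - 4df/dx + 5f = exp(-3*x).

f = exp(-3*x)/26 + C1*cos(x)*exp(2*x) + C2*exp(2*x)*sin(x)

Characteristic equation r² - 4r + 5 = 0 has discriminant (-4)² - 4·(5) = -4 < 0, so r = 2 ± i.
Hence f_h = C1*cos(x)*exp(2*x) + C2*exp(2*x)*sin(x).
Try f_p = A*exp(-3*x). Substituting into the equation and dividing by exp(-3*x) gives A = 1/26, so f_p = exp(-3*x)/26.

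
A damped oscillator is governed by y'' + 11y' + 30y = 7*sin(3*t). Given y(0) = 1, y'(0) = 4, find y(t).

y = -142*exp(-6*t)/15 - 77*cos(3*t)/510 + 49*sin(3*t)/510 + 361*exp(-5*t)/34

Characteristic equation r² + 11r + 30 = 0 factors as (r + 6)(r + 5) = 0, so r = -6, -5.
Hence y_h = C1*exp(-6*t) + C2*exp(-5*t).
Try y_p = A*cos(3*t) + B*sin(3*t). Substituting and equating the coefficients of cos(3t) and sin(3t) gives A = -77/510, B = 49/510, so y_p = -77*cos(3*t)/510 + 49*sin(3*t)/510.
General solution: y = -77*cos(3*t)/510 + 49*sin(3*t)/510 + C1*exp(-6*t) + C2*exp(-5*t).
Apply the initial conditions: y(0) = -77/510 + C1 + C2 = 1 and y'(0) = 49/170 - 6*C1 - 5*C2 = 4. Solving gives C1 = -142/15, C2 = 361/34.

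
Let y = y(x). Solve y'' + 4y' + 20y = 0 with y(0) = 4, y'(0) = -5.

Characteristic equation r² + 4r + 20 = 0 has discriminant (4)² - 4·(20) = -64 < 0, so r = -2 ± 4i.
Hence y_h = C1*cos(4*x)*exp(-2*x) + C2*exp(-2*x)*sin(4*x).
Apply the initial conditions: y(0) = C1 = 4 and y'(0) = -2*C1 + 4*C2 = -5. Solving gives C1 = 4, C2 = 3/4.

y = 4*cos(4*x)*exp(-2*x) + 3*exp(-2*x)*sin(4*x)/4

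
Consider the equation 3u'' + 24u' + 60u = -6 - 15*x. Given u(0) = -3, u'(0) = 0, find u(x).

u = -x/4 - 3*cos(2*x)*exp(-4*x) - 47*exp(-4*x)*sin(2*x)/8

Divide through by 3: u'' + 8u' + 20u = -2 - 5*x.
Characteristic equation r² + 8r + 20 = 0 has discriminant (8)² - 4·(20) = -16 < 0, so r = -4 ± 2i.
Hence u_h = C1*cos(2*x)*exp(-4*x) + C2*exp(-4*x)*sin(2*x).
For the particular solution try u_p = A0 + A1*x. Substituting and matching coefficients of each power of x gives A0 = 0, A1 = -1/4, so u_p = -x/4.
General solution: u = -x/4 + C1*cos(2*x)*exp(-4*x) + C2*exp(-4*x)*sin(2*x).
Apply the initial conditions: u(0) = C1 = -3 and u'(0) = -1/4 - 4*C1 + 2*C2 = 0. Solving gives C1 = -3, C2 = -47/8.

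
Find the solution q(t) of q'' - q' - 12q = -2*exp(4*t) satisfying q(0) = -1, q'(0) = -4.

Characteristic equation r² - r - 12 = 0 factors as (r + 3)(r - 4) = 0, so r = -3, 4.
Hence q_h = C1*exp(-3*t) + C2*exp(4*t).
Since exp(4*t) solves the homogeneous equation (r = 4 is a root of multiplicity 1), multiply the trial by t. Try q_p = A*t*exp(4*t). Substituting into the equation and dividing by exp(4*t) gives A = -2/7, so q_p = -2*t*exp(4*t)/7.
General solution: q = C1*exp(-3*t) + C2*exp(4*t) - 2*t*exp(4*t)/7.
Apply the initial conditions: q(0) = C1 + C2 = -1 and q'(0) = -2/7 - 3*C1 + 4*C2 = -4. Solving gives C1 = -2/49, C2 = -47/49.

q = -47*exp(4*t)/49 - 2*exp(-3*t)/49 - 2*t*exp(4*t)/7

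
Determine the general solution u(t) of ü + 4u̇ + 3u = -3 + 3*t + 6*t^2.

u = 31/9 + 2*t**2 - 13*t/3 + C1*exp(-t) + C2*exp(-3*t)

Characteristic equation r² + 4r + 3 = 0 factors as (r + 1)(r + 3) = 0, so r = -1, -3.
Hence u_h = C1*exp(-t) + C2*exp(-3*t).
For the particular solution try u_p = A0 + A1*t + A2*t^2. Substituting and matching coefficients of each power of t gives A0 = 31/9, A1 = -13/3, A2 = 2, so u_p = 31/9 + 2*t^2 - 13*t/3.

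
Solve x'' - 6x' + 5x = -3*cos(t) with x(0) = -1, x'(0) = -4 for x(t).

Characteristic equation r² - 6r + 5 = 0 factors as (r - 1)(r - 5) = 0, so r = 1, 5.
Hence x_h = C1*exp(t) + C2*exp(5*t).
Try x_p = A*cos(t) + B*sin(t). Substituting and equating the coefficients of cos(t) and sin(t) gives A = -3/13, B = 9/26, so x_p = -3*cos(t)/13 + 9*sin(t)/26.
General solution: x = -3*cos(t)/13 + 9*sin(t)/26 + C1*exp(t) + C2*exp(5*t).
Apply the initial conditions: x(0) = -3/13 + C1 + C2 = -1 and x'(0) = 9/26 + C1 + 5*C2 = -4. Solving gives C1 = 1/8, C2 = -93/104.

x = -93*exp(5*t)/104 - 3*cos(t)/13 + exp(t)/8 + 9*sin(t)/26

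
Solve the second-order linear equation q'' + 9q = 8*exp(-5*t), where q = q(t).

q = 4*exp(-5*t)/17 + C1*cos(3*t) + C2*sin(3*t)

Characteristic equation r² + 9 = 0 has discriminant (0)² - 4·(9) = -36 < 0, so r = ± 3i.
Hence q_h = C1*cos(3*t) + C2*sin(3*t).
Try q_p = A*exp(-5*t). Substituting into the equation and dividing by exp(-5*t) gives A = 4/17, so q_p = 4*exp(-5*t)/17.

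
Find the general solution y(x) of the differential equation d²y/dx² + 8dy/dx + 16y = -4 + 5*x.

Characteristic equation r² + 8r + 16 = 0 has discriminant (8)² - 4·(16) = 0, so r = -4 is a repeated root.
Hence y_h = (C1 + C2*x)*exp(-4*x).
For the particular solution try y_p = A0 + A1*x. Substituting and matching coefficients of each power of x gives A0 = -13/32, A1 = 5/16, so y_p = -13/32 + 5*x/16.

y = -13/32 + 5*x/16 + C1*exp(-4*x) + C2*x*exp(-4*x)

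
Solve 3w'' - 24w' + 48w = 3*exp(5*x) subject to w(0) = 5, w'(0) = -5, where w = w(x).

Divide through by 3: w'' - 8w' + 16w = exp(5*x).
Characteristic equation r² - 8r + 16 = 0 has discriminant (-8)² - 4·(16) = 0, so r = 4 is a repeated root.
Hence w_h = (C1 + C2*x)*exp(4*x).
Try w_p = A*exp(5*x). Substituting into the equation and dividing by exp(5*x) gives A = 1, so w_p = exp(5*x).
General solution: w = C1*exp(4*x) + C2*x*exp(4*x) + exp(5*x).
Apply the initial conditions: w(0) = 1 + C1 = 5 and w'(0) = 5 + C2 + 4*C1 = -5. Solving gives C1 = 4, C2 = -26.

w = 4*exp(4*x) - 26*x*exp(4*x) + exp(5*x)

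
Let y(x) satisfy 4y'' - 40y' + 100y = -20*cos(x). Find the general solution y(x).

y = -30*cos(x)/169 + 25*sin(x)/338 + C1*exp(5*x) + C2*x*exp(5*x)

Divide through by 4: y'' - 10y' + 25y = -5*cos(x).
Characteristic equation r² - 10r + 25 = 0 has discriminant (-10)² - 4·(25) = 0, so r = 5 is a repeated root.
Hence y_h = (C1 + C2*x)*exp(5*x).
Try y_p = A*cos(x) + B*sin(x). Substituting and equating the coefficients of cos(x) and sin(x) gives A = -30/169, B = 25/338, so y_p = -30*cos(x)/169 + 25*sin(x)/338.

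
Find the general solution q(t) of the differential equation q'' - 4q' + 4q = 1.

Characteristic equation r² - 4r + 4 = 0 has discriminant (-4)² - 4·(4) = 0, so r = 2 is a repeated root.
Hence q_h = (C1 + C2*t)*exp(2*t).
For the particular solution try q_p = A0. Substituting and matching coefficients of each power of t gives A0 = 1/4, so q_p = 1/4.

q = 1/4 + C1*exp(2*t) + C2*t*exp(2*t)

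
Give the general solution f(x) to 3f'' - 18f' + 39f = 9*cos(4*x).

Divide through by 3: f'' - 6f' + 13f = 3*cos(4*x).
Characteristic equation r² - 6r + 13 = 0 has discriminant (-6)² - 4·(13) = -16 < 0, so r = 3 ± 2i.
Hence f_h = C1*cos(2*x)*exp(3*x) + C2*exp(3*x)*sin(2*x).
Try f_p = A*cos(4*x) + B*sin(4*x). Substituting and equating the coefficients of cos(4x) and sin(4x) gives A = -1/65, B = -8/65, so f_p = -8*sin(4*x)/65 - cos(4*x)/65.

f = -8*sin(4*x)/65 - cos(4*x)/65 + C1*cos(2*x)*exp(3*x) + C2*exp(3*x)*sin(2*x)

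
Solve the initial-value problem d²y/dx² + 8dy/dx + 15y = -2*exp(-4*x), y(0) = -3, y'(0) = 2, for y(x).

Characteristic equation r² + 8r + 15 = 0 factors as (r + 3)(r + 5) = 0, so r = -3, -5.
Hence y_h = C1*exp(-3*x) + C2*exp(-5*x).
Try y_p = A*exp(-4*x). Substituting into the equation and dividing by exp(-4*x) gives A = 2, so y_p = 2*exp(-4*x).
General solution: y = 2*exp(-4*x) + C1*exp(-3*x) + C2*exp(-5*x).
Apply the initial conditions: y(0) = 2 + C1 + C2 = -3 and y'(0) = -8 - 5*C2 - 3*C1 = 2. Solving gives C1 = -15/2, C2 = 5/2.

y = 2*exp(-4*x) - 15*exp(-3*x)/2 + 5*exp(-5*x)/2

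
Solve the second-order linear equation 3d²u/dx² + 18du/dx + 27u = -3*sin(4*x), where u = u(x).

Divide through by 3: u'' + 6u' + 9u = -sin(4*x).
Characteristic equation r² + 6r + 9 = 0 has discriminant (6)² - 4·(9) = 0, so r = -3 is a repeated root.
Hence u_h = (C1 + C2*x)*exp(-3*x).
Try u_p = A*cos(4*x) + B*sin(4*x). Substituting and equating the coefficients of cos(4x) and sin(4x) gives A = 24/625, B = 7/625, so u_p = 7*sin(4*x)/625 + 24*cos(4*x)/625.

u = 7*sin(4*x)/625 + 24*cos(4*x)/625 + C1*exp(-3*x) + C2*x*exp(-3*x)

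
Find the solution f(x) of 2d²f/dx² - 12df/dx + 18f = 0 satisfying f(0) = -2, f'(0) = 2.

f = -2*exp(3*x) + 8*x*exp(3*x)

Divide through by 2: f'' - 6f' + 9f = 0.
Characteristic equation r² - 6r + 9 = 0 has discriminant (-6)² - 4·(9) = 0, so r = 3 is a repeated root.
Hence f_h = (C1 + C2*x)*exp(3*x).
Apply the initial conditions: f(0) = C1 = -2 and f'(0) = C2 + 3*C1 = 2. Solving gives C1 = -2, C2 = 8.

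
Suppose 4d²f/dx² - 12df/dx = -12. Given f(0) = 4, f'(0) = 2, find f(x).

Divide through by 4: f'' - 3f' = -3.
Characteristic equation r² - 3r = 0 factors as (r - 3)r = 0, so r = 3, 0.
Hence f_h = C1*exp(3*x) + C2.
Since 0 is a characteristic root (multiplicity 1), multiply the polynomial trial by x: try f_p = A0*x. Substituting and matching coefficients of each power of x gives A0 = 1, so f_p = x.
General solution: f = C2 + x + C1*exp(3*x).
Apply the initial conditions: f(0) = C1 + C2 = 4 and f'(0) = 1 + 3*C1 = 2. Solving gives C1 = 1/3, C2 = 11/3.

f = 11/3 + x + exp(3*x)/3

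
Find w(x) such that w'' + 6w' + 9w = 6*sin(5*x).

Characteristic equation r² + 6r + 9 = 0 has discriminant (6)² - 4·(9) = 0, so r = -3 is a repeated root.
Hence w_h = (C1 + C2*x)*exp(-3*x).
Try w_p = A*cos(5*x) + B*sin(5*x). Substituting and equating the coefficients of cos(5x) and sin(5x) gives A = -45/289, B = -24/289, so w_p = -45*cos(5*x)/289 - 24*sin(5*x)/289.

w = -45*cos(5*x)/289 - 24*sin(5*x)/289 + C1*exp(-3*x) + C2*x*exp(-3*x)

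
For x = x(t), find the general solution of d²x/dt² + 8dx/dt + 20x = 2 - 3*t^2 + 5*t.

Characteristic equation r² + 8r + 20 = 0 has discriminant (8)² - 4·(20) = -16 < 0, so r = -4 ± 2i.
Hence x_h = C1*cos(2*t)*exp(-4*t) + C2*exp(-4*t)*sin(2*t).
For the particular solution try x_p = A0 + A1*t + A2*t^2. Substituting and matching coefficients of each power of t gives A0 = -33/1000, A1 = 37/100, A2 = -3/20, so x_p = -33/1000 - 3*t^2/20 + 37*t/100.

x = -33/1000 - 3*t**2/20 + 37*t/100 + C1*cos(2*t)*exp(-4*t) + C2*exp(-4*t)*sin(2*t)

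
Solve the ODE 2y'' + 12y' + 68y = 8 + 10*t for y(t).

Divide through by 2: y'' + 6y' + 34y = 4 + 5*t.
Characteristic equation r² + 6r + 34 = 0 has discriminant (6)² - 4·(34) = -100 < 0, so r = -3 ± 5i.
Hence y_h = C1*cos(5*t)*exp(-3*t) + C2*exp(-3*t)*sin(5*t).
For the particular solution try y_p = A0 + A1*t. Substituting and matching coefficients of each power of t gives A0 = 53/578, A1 = 5/34, so y_p = 53/578 + 5*t/34.

y = 53/578 + 5*t/34 + C1*cos(5*t)*exp(-3*t) + C2*exp(-3*t)*sin(5*t)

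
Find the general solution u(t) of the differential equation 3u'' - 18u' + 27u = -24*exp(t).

u = -2*exp(t) + C1*exp(3*t) + C2*t*exp(3*t)

Divide through by 3: u'' - 6u' + 9u = -8*exp(t).
Characteristic equation r² - 6r + 9 = 0 has discriminant (-6)² - 4·(9) = 0, so r = 3 is a repeated root.
Hence u_h = (C1 + C2*t)*exp(3*t).
Try u_p = A*exp(t). Substituting into the equation and dividing by exp(t) gives A = -2, so u_p = -2*exp(t).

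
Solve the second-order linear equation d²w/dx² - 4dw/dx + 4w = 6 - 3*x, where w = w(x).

Characteristic equation r² - 4r + 4 = 0 has discriminant (-4)² - 4·(4) = 0, so r = 2 is a repeated root.
Hence w_h = (C1 + C2*x)*exp(2*x).
For the particular solution try w_p = A0 + A1*x. Substituting and matching coefficients of each power of x gives A0 = 3/4, A1 = -3/4, so w_p = 3/4 - 3*x/4.

w = 3/4 - 3*x/4 + C1*exp(2*x) + C2*x*exp(2*x)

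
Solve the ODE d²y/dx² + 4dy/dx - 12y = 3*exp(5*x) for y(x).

y = exp(5*x)/11 + C1*exp(-6*x) + C2*exp(2*x)

Characteristic equation r² + 4r - 12 = 0 factors as (r + 6)(r - 2) = 0, so r = -6, 2.
Hence y_h = C1*exp(-6*x) + C2*exp(2*x).
Try y_p = A*exp(5*x). Substituting into the equation and dividing by exp(5*x) gives A = 1/11, so y_p = exp(5*x)/11.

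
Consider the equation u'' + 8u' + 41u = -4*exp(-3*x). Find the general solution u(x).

u = -2*exp(-3*x)/13 + C1*cos(5*x)*exp(-4*x) + C2*exp(-4*x)*sin(5*x)

Characteristic equation r² + 8r + 41 = 0 has discriminant (8)² - 4·(41) = -100 < 0, so r = -4 ± 5i.
Hence u_h = C1*cos(5*x)*exp(-4*x) + C2*exp(-4*x)*sin(5*x).
Try u_p = A*exp(-3*x). Substituting into the equation and dividing by exp(-3*x) gives A = -2/13, so u_p = -2*exp(-3*x)/13.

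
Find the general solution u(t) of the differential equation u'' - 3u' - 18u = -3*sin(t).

Characteristic equation r² - 3r - 18 = 0 factors as (r - 6)(r + 3) = 0, so r = 6, -3.
Hence u_h = C1*exp(6*t) + C2*exp(-3*t).
Try u_p = A*cos(t) + B*sin(t). Substituting and equating the coefficients of cos(t) and sin(t) gives A = -9/370, B = 57/370, so u_p = -9*cos(t)/370 + 57*sin(t)/370.

u = -9*cos(t)/370 + 57*sin(t)/370 + C1*exp(6*t) + C2*exp(-3*t)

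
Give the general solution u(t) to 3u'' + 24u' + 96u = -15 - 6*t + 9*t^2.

u = -69/512 - 7*t/64 + 3*t**2/32 + C1*cos(4*t)*exp(-4*t) + C2*exp(-4*t)*sin(4*t)

Divide through by 3: u'' + 8u' + 32u = -5 - 2*t + 3*t^2.
Characteristic equation r² + 8r + 32 = 0 has discriminant (8)² - 4·(32) = -64 < 0, so r = -4 ± 4i.
Hence u_h = C1*cos(4*t)*exp(-4*t) + C2*exp(-4*t)*sin(4*t).
For the particular solution try u_p = A0 + A1*t + A2*t^2. Substituting and matching coefficients of each power of t gives A0 = -69/512, A1 = -7/64, A2 = 3/32, so u_p = -69/512 - 7*t/64 + 3*t^2/32.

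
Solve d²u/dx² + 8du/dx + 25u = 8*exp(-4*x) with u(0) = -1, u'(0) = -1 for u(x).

Characteristic equation r² + 8r + 25 = 0 has discriminant (8)² - 4·(25) = -36 < 0, so r = -4 ± 3i.
Hence u_h = C1*cos(3*x)*exp(-4*x) + C2*exp(-4*x)*sin(3*x).
Try u_p = A*exp(-4*x). Substituting into the equation and dividing by exp(-4*x) gives A = 8/9, so u_p = 8*exp(-4*x)/9.
General solution: u = 8*exp(-4*x)/9 + C1*cos(3*x)*exp(-4*x) + C2*exp(-4*x)*sin(3*x).
Apply the initial conditions: u(0) = 8/9 + C1 = -1 and u'(0) = -32/9 - 4*C1 + 3*C2 = -1. Solving gives C1 = -17/9, C2 = -5/3.

u = 8*exp(-4*x)/9 - 17*cos(3*x)*exp(-4*x)/9 - 5*exp(-4*x)*sin(3*x)/3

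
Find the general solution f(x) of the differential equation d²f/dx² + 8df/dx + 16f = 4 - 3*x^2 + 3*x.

Characteristic equation r² + 8r + 16 = 0 has discriminant (8)² - 4·(16) = 0, so r = -4 is a repeated root.
Hence f_h = (C1 + C2*x)*exp(-4*x).
For the particular solution try f_p = A0 + A1*x + A2*x^2. Substituting and matching coefficients of each power of x gives A0 = 11/128, A1 = 3/8, A2 = -3/16, so f_p = 11/128 - 3*x^2/16 + 3*x/8.

f = 11/128 - 3*x**2/16 + 3*x/8 + C1*exp(-4*x) + C2*x*exp(-4*x)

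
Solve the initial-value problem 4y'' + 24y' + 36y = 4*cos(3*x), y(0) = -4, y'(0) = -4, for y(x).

y = -4*exp(-3*x) + sin(3*x)/18 - 97*x*exp(-3*x)/6

Divide through by 4: y'' + 6y' + 9y = cos(3*x).
Characteristic equation r² + 6r + 9 = 0 has discriminant (6)² - 4·(9) = 0, so r = -3 is a repeated root.
Hence y_h = (C1 + C2*x)*exp(-3*x).
Try y_p = A*cos(3*x) + B*sin(3*x). Substituting and equating the coefficients of cos(3x) and sin(3x) gives A = 0, B = 1/18, so y_p = sin(3*x)/18.
General solution: y = sin(3*x)/18 + C1*exp(-3*x) + C2*x*exp(-3*x).
Apply the initial conditions: y(0) = C1 = -4 and y'(0) = 1/6 + C2 - 3*C1 = -4. Solving gives C1 = -4, C2 = -97/6.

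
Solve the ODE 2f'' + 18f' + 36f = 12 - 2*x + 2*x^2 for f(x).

Divide through by 2: f'' + 9f' + 18f = 6 + x^2 - x.
Characteristic equation r² + 9r + 18 = 0 factors as (r + 3)(r + 6) = 0, so r = -3, -6.
Hence f_h = C1*exp(-3*x) + C2*exp(-6*x).
For the particular solution try f_p = A0 + A1*x + A2*x^2. Substituting and matching coefficients of each power of x gives A0 = 31/81, A1 = -1/9, A2 = 1/18, so f_p = 31/81 - x/9 + x^2/18.

f = 31/81 - x/9 + x**2/18 + C1*exp(-3*x) + C2*exp(-6*x)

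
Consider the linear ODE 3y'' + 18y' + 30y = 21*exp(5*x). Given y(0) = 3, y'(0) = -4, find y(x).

Divide through by 3: y'' + 6y' + 10y = 7*exp(5*x).
Characteristic equation r² + 6r + 10 = 0 has discriminant (6)² - 4·(10) = -4 < 0, so r = -3 ± i.
Hence y_h = C1*cos(x)*exp(-3*x) + C2*exp(-3*x)*sin(x).
Try y_p = A*exp(5*x). Substituting into the equation and dividing by exp(5*x) gives A = 7/65, so y_p = 7*exp(5*x)/65.
General solution: y = 7*exp(5*x)/65 + C1*cos(x)*exp(-3*x) + C2*exp(-3*x)*sin(x).
Apply the initial conditions: y(0) = 7/65 + C1 = 3 and y'(0) = 7/13 + C2 - 3*C1 = -4. Solving gives C1 = 188/65, C2 = 269/65.

y = 7*exp(5*x)/65 + 188*cos(x)*exp(-3*x)/65 + 269*exp(-3*x)*sin(x)/65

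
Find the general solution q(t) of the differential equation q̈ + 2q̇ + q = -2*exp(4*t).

q = -2*exp(4*t)/25 + C1*exp(-t) + C2*t*exp(-t)

Characteristic equation r² + 2r + 1 = 0 has discriminant (2)² - 4·(1) = 0, so r = -1 is a repeated root.
Hence q_h = (C1 + C2*t)*exp(-t).
Try q_p = A*exp(4*t). Substituting into the equation and dividing by exp(4*t) gives A = -2/25, so q_p = -2*exp(4*t)/25.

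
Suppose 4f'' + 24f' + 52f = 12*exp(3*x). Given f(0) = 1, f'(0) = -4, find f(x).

f = 3*exp(3*x)/40 - 29*exp(-3*x)*sin(2*x)/40 + 37*cos(2*x)*exp(-3*x)/40

Divide through by 4: f'' + 6f' + 13f = 3*exp(3*x).
Characteristic equation r² + 6r + 13 = 0 has discriminant (6)² - 4·(13) = -16 < 0, so r = -3 ± 2i.
Hence f_h = C1*cos(2*x)*exp(-3*x) + C2*exp(-3*x)*sin(2*x).
Try f_p = A*exp(3*x). Substituting into the equation and dividing by exp(3*x) gives A = 3/40, so f_p = 3*exp(3*x)/40.
General solution: f = 3*exp(3*x)/40 + C1*cos(2*x)*exp(-3*x) + C2*exp(-3*x)*sin(2*x).
Apply the initial conditions: f(0) = 3/40 + C1 = 1 and f'(0) = 9/40 - 3*C1 + 2*C2 = -4. Solving gives C1 = 37/40, C2 = -29/40.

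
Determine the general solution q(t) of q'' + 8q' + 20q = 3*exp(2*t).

q = 3*exp(2*t)/40 + C1*cos(2*t)*exp(-4*t) + C2*exp(-4*t)*sin(2*t)

Characteristic equation r² + 8r + 20 = 0 has discriminant (8)² - 4·(20) = -16 < 0, so r = -4 ± 2i.
Hence q_h = C1*cos(2*t)*exp(-4*t) + C2*exp(-4*t)*sin(2*t).
Try q_p = A*exp(2*t). Substituting into the equation and dividing by exp(2*t) gives A = 3/40, so q_p = 3*exp(2*t)/40.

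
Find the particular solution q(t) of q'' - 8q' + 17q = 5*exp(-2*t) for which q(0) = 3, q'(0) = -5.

q = 5*exp(-2*t)/37 - 599*exp(4*t)*sin(t)/37 + 106*cos(t)*exp(4*t)/37

Characteristic equation r² - 8r + 17 = 0 has discriminant (-8)² - 4·(17) = -4 < 0, so r = 4 ± i.
Hence q_h = C1*cos(t)*exp(4*t) + C2*exp(4*t)*sin(t).
Try q_p = A*exp(-2*t). Substituting into the equation and dividing by exp(-2*t) gives A = 5/37, so q_p = 5*exp(-2*t)/37.
General solution: q = 5*exp(-2*t)/37 + C1*cos(t)*exp(4*t) + C2*exp(4*t)*sin(t).
Apply the initial conditions: q(0) = 5/37 + C1 = 3 and q'(0) = -10/37 + C2 + 4*C1 = -5. Solving gives C1 = 106/37, C2 = -599/37.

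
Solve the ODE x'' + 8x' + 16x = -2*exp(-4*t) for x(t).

x = C1*exp(-4*t) - t**2*exp(-4*t) + C2*t*exp(-4*t)

Characteristic equation r² + 8r + 16 = 0 has discriminant (8)² - 4·(16) = 0, so r = -4 is a repeated root.
Hence x_h = (C1 + C2*t)*exp(-4*t).
Since exp(-4*t) solves the homogeneous equation (r = -4 is a root of multiplicity 2), multiply the trial by t^2. Try x_p = A*t^2*exp(-4*t). Substituting into the equation and dividing by exp(-4*t) gives A = -1, so x_p = -t^2*exp(-4*t).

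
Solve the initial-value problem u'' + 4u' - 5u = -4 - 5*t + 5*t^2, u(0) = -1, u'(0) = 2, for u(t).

u = -2/25 - t**2 - 44*exp(-5*t)/75 - 3*t/5 - exp(t)/3

Characteristic equation r² + 4r - 5 = 0 factors as (r + 5)(r - 1) = 0, so r = -5, 1.
Hence u_h = C1*exp(-5*t) + C2*exp(t).
For the particular solution try u_p = A0 + A1*t + A2*t^2. Substituting and matching coefficients of each power of t gives A0 = -2/25, A1 = -3/5, A2 = -1, so u_p = -2/25 - t^2 - 3*t/5.
General solution: u = -2/25 - t^2 - 3*t/5 + C1*exp(-5*t) + C2*exp(t).
Apply the initial conditions: u(0) = -2/25 + C1 + C2 = -1 and u'(0) = -3/5 + C2 - 5*C1 = 2. Solving gives C1 = -44/75, C2 = -1/3.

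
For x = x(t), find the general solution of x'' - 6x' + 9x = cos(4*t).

Characteristic equation r² - 6r + 9 = 0 has discriminant (-6)² - 4·(9) = 0, so r = 3 is a repeated root.
Hence x_h = (C1 + C2*t)*exp(3*t).
Try x_p = A*cos(4*t) + B*sin(4*t). Substituting and equating the coefficients of cos(4t) and sin(4t) gives A = -7/625, B = -24/625, so x_p = -24*sin(4*t)/625 - 7*cos(4*t)/625.

x = -24*sin(4*t)/625 - 7*cos(4*t)/625 + C1*exp(3*t) + C2*t*exp(3*t)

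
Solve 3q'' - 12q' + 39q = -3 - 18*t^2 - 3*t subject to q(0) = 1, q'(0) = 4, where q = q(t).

q = -257/2197 - 61*t/169 - 6*t**2/13 + 2454*cos(3*t)*exp(2*t)/2197 + 4673*exp(2*t)*sin(3*t)/6591

Divide through by 3: q'' - 4q' + 13q = -1 - t - 6*t^2.
Characteristic equation r² - 4r + 13 = 0 has discriminant (-4)² - 4·(13) = -36 < 0, so r = 2 ± 3i.
Hence q_h = C1*cos(3*t)*exp(2*t) + C2*exp(2*t)*sin(3*t).
For the particular solution try q_p = A0 + A1*t + A2*t^2. Substituting and matching coefficients of each power of t gives A0 = -257/2197, A1 = -61/169, A2 = -6/13, so q_p = -257/2197 - 61*t/169 - 6*t^2/13.
General solution: q = -257/2197 - 61*t/169 - 6*t^2/13 + C1*cos(3*t)*exp(2*t) + C2*exp(2*t)*sin(3*t).
Apply the initial conditions: q(0) = -257/2197 + C1 = 1 and q'(0) = -61/169 + 2*C1 + 3*C2 = 4. Solving gives C1 = 2454/2197, C2 = 4673/6591.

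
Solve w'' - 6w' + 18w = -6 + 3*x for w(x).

w = -5/18 + x/6 + C1*cos(3*x)*exp(3*x) + C2*exp(3*x)*sin(3*x)

Characteristic equation r² - 6r + 18 = 0 has discriminant (-6)² - 4·(18) = -36 < 0, so r = 3 ± 3i.
Hence w_h = C1*cos(3*x)*exp(3*x) + C2*exp(3*x)*sin(3*x).
For the particular solution try w_p = A0 + A1*x. Substituting and matching coefficients of each power of x gives A0 = -5/18, A1 = 1/6, so w_p = -5/18 + x/6.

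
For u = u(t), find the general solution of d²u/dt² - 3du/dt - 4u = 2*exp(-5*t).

u = exp(-5*t)/18 + C1*exp(-t) + C2*exp(4*t)

Characteristic equation r² - 3r - 4 = 0 factors as (r + 1)(r - 4) = 0, so r = -1, 4.
Hence u_h = C1*exp(-t) + C2*exp(4*t).
Try u_p = A*exp(-5*t). Substituting into the equation and dividing by exp(-5*t) gives A = 1/18, so u_p = exp(-5*t)/18.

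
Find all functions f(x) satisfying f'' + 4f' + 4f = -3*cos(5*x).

Characteristic equation r² + 4r + 4 = 0 has discriminant (4)² - 4·(4) = 0, so r = -2 is a repeated root.
Hence f_h = (C1 + C2*x)*exp(-2*x).
Try f_p = A*cos(5*x) + B*sin(5*x). Substituting and equating the coefficients of cos(5x) and sin(5x) gives A = 63/841, B = -60/841, so f_p = -60*sin(5*x)/841 + 63*cos(5*x)/841.

f = -60*sin(5*x)/841 + 63*cos(5*x)/841 + C1*exp(-2*x) + C2*x*exp(-2*x)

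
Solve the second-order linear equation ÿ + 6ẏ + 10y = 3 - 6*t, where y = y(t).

y = 33/50 - 3*t/5 + C1*cos(t)*exp(-3*t) + C2*exp(-3*t)*sin(t)

Characteristic equation r² + 6r + 10 = 0 has discriminant (6)² - 4·(10) = -4 < 0, so r = -3 ± i.
Hence y_h = C1*cos(t)*exp(-3*t) + C2*exp(-3*t)*sin(t).
For the particular solution try y_p = A0 + A1*t. Substituting and matching coefficients of each power of t gives A0 = 33/50, A1 = -3/5, so y_p = 33/50 - 3*t/5.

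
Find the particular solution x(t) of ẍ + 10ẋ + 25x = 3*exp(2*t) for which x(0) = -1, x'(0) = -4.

x = -52*exp(-5*t)/49 + 3*exp(2*t)/49 - 66*t*exp(-5*t)/7

Characteristic equation r² + 10r + 25 = 0 has discriminant (10)² - 4·(25) = 0, so r = -5 is a repeated root.
Hence x_h = (C1 + C2*t)*exp(-5*t).
Try x_p = A*exp(2*t). Substituting into the equation and dividing by exp(2*t) gives A = 3/49, so x_p = 3*exp(2*t)/49.
General solution: x = 3*exp(2*t)/49 + C1*exp(-5*t) + C2*t*exp(-5*t).
Apply the initial conditions: x(0) = 3/49 + C1 = -1 and x'(0) = 6/49 + C2 - 5*C1 = -4. Solving gives C1 = -52/49, C2 = -66/7.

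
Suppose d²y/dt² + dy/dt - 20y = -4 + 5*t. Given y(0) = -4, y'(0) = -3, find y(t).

y = 3/16 - 379*exp(4*t)/144 - 14*exp(-5*t)/9 - t/4

Characteristic equation r² + r - 20 = 0 factors as (r + 5)(r - 4) = 0, so r = -5, 4.
Hence y_h = C1*exp(-5*t) + C2*exp(4*t).
For the particular solution try y_p = A0 + A1*t. Substituting and matching coefficients of each power of t gives A0 = 3/16, A1 = -1/4, so y_p = 3/16 - t/4.
General solution: y = 3/16 - t/4 + C1*exp(-5*t) + C2*exp(4*t).
Apply the initial conditions: y(0) = 3/16 + C1 + C2 = -4 and y'(0) = -1/4 - 5*C1 + 4*C2 = -3. Solving gives C1 = -14/9, C2 = -379/144.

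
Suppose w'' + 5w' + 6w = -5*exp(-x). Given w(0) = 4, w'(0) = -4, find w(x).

Characteristic equation r² + 5r + 6 = 0 factors as (r + 3)(r + 2) = 0, so r = -3, -2.
Hence w_h = C1*exp(-3*x) + C2*exp(-2*x).
Try w_p = A*exp(-x). Substituting into the equation and dividing by exp(-x) gives A = -5/2, so w_p = -5*exp(-x)/2.
General solution: w = -5*exp(-x)/2 + C1*exp(-3*x) + C2*exp(-2*x).
Apply the initial conditions: w(0) = -5/2 + C1 + C2 = 4 and w'(0) = 5/2 - 3*C1 - 2*C2 = -4. Solving gives C1 = -13/2, C2 = 13.

w = 13*exp(-2*x) - 13*exp(-3*x)/2 - 5*exp(-x)/2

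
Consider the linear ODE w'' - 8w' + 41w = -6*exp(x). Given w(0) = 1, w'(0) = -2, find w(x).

w = -3*exp(x)/17 - 111*exp(4*x)*sin(5*x)/85 + 20*cos(5*x)*exp(4*x)/17

Characteristic equation r² - 8r + 41 = 0 has discriminant (-8)² - 4·(41) = -100 < 0, so r = 4 ± 5i.
Hence w_h = C1*cos(5*x)*exp(4*x) + C2*exp(4*x)*sin(5*x).
Try w_p = A*exp(x). Substituting into the equation and dividing by exp(x) gives A = -3/17, so w_p = -3*exp(x)/17.
General solution: w = -3*exp(x)/17 + C1*cos(5*x)*exp(4*x) + C2*exp(4*x)*sin(5*x).
Apply the initial conditions: w(0) = -3/17 + C1 = 1 and w'(0) = -3/17 + 4*C1 + 5*C2 = -2. Solving gives C1 = 20/17, C2 = -111/85.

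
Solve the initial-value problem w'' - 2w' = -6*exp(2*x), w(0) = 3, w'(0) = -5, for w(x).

w = 4 - exp(2*x) - 3*x*exp(2*x)

Characteristic equation r² - 2r = 0 factors as (r - 2)r = 0, so r = 2, 0.
Hence w_h = C1*exp(2*x) + C2.
Since exp(2*x) solves the homogeneous equation (r = 2 is a root of multiplicity 1), multiply the trial by x. Try w_p = A*x*exp(2*x). Substituting into the equation and dividing by exp(2*x) gives A = -3, so w_p = -3*x*exp(2*x).
General solution: w = C2 + C1*exp(2*x) - 3*x*exp(2*x).
Apply the initial conditions: w(0) = C1 + C2 = 3 and w'(0) = -3 + 2*C1 = -5. Solving gives C1 = -1, C2 = 4.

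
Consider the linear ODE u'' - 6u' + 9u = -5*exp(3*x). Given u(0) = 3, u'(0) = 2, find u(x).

Characteristic equation r² - 6r + 9 = 0 has discriminant (-6)² - 4·(9) = 0, so r = 3 is a repeated root.
Hence u_h = (C1 + C2*x)*exp(3*x).
Since exp(3*x) solves the homogeneous equation (r = 3 is a root of multiplicity 2), multiply the trial by x^2. Try u_p = A*x^2*exp(3*x). Substituting into the equation and dividing by exp(3*x) gives A = -5/2, so u_p = -5*x^2*exp(3*x)/2.
General solution: u = C1*exp(3*x) - 5*x^2*exp(3*x)/2 + C2*x*exp(3*x).
Apply the initial conditions: u(0) = C1 = 3 and u'(0) = C2 + 3*C1 = 2. Solving gives C1 = 3, C2 = -7.

u = 3*exp(3*x) - 7*x*exp(3*x) - 5*x**2*exp(3*x)/2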